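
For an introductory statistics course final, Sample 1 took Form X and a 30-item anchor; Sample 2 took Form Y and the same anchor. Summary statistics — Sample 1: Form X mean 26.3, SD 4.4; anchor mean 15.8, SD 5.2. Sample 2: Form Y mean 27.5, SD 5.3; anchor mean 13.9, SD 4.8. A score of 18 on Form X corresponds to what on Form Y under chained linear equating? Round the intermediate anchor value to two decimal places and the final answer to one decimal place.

18.8

Form X → anchor (Sample 1): v = (5.2/4.4)(18 − 26.3) + 15.8 = 5.99
anchor → Form Y (Sample 2): y = (5.3/4.8)(5.99 − 13.9) + 27.5 = 18.8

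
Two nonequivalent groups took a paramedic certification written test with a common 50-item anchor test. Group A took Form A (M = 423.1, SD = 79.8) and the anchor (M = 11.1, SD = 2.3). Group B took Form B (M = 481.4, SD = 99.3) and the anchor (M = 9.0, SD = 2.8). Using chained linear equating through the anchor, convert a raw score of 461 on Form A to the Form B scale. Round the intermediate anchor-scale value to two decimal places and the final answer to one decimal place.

Form A → anchor (Group A): v = (2.3/79.8)(461 − 423.1) + 11.1 = 12.19
anchor → Form B (Group B): y = (99.3/2.8)(12.19 − 9.0) + 481.4 = 594.5

594.5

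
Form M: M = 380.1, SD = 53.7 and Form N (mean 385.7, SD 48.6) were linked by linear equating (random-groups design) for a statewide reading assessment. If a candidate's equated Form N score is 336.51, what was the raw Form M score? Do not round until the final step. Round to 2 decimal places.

Invert y = (SD_Y/SD_X)(x − M_X) + M_Y:
x = (SD_X/SD_Y)(y − M_Y) + M_X = (53.7/48.6)(336.51 − 385.7) + 380.1
x = 1.104938 × -49.190 + 380.1 = 325.75

325.75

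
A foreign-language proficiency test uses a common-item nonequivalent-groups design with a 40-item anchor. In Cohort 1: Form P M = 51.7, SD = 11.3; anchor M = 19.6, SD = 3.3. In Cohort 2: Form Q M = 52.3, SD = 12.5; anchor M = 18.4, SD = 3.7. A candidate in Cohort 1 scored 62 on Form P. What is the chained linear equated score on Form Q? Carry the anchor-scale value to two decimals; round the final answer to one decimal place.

Form P → anchor (Cohort 1): v = (3.3/11.3)(62 − 51.7) + 19.6 = 22.61
anchor → Form Q (Cohort 2): y = (12.5/3.7)(22.61 − 18.4) + 52.3 = 66.5

66.5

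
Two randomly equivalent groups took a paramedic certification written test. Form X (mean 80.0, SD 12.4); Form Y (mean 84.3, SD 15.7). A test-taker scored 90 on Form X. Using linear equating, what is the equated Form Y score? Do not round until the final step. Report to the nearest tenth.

Linear equating: y = (SD_Y/SD_X)(x − M_X) + M_Y
y = (15.7/12.4)(90 − 80.0) + 84.3
y = 1.266129 × 10.0 + 84.3 = 12.6613 + 84.3 = 97.0

97.0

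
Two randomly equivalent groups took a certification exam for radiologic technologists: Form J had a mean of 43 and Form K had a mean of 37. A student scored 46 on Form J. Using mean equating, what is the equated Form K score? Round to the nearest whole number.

Mean equating: y = x + (M_Y − M_X) = 46 + (37 − 43) = 40

40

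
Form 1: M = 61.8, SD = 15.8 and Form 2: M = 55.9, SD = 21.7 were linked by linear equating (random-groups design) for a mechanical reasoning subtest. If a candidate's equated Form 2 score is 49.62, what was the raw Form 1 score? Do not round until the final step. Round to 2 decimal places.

Invert y = (SD_Y/SD_X)(x − M_X) + M_Y:
x = (SD_X/SD_Y)(y − M_Y) + M_X = (15.8/21.7)(49.62 − 55.9) + 61.8
x = 0.728111 × -6.280 + 61.8 = 57.23

57.23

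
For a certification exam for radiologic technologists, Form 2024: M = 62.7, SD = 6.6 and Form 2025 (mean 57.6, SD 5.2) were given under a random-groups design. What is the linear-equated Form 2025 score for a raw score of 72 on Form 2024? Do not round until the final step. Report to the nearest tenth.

Linear equating: y = (SD_Y/SD_X)(x − M_X) + M_Y
y = (5.2/6.6)(72 − 62.7) + 57.6
y = 0.787879 × 9.3 + 57.6 = 7.3273 + 57.6 = 64.9

64.9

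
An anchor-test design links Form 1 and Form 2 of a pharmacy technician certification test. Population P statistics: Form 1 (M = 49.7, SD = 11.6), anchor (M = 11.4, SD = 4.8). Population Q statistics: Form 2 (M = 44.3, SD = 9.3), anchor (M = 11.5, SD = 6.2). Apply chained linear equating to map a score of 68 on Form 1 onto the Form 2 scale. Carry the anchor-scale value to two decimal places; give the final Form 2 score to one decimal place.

55.5

Form 1 → anchor (Population P): v = (4.8/11.6)(68 − 49.7) + 11.4 = 18.97
anchor → Form 2 (Population Q): y = (9.3/6.2)(18.97 − 11.5) + 44.3 = 55.5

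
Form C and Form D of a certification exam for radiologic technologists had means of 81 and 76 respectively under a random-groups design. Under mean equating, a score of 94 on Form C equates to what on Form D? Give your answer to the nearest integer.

Mean equating: y = x + (M_Y − M_X) = 94 + (76 − 81) = 89

89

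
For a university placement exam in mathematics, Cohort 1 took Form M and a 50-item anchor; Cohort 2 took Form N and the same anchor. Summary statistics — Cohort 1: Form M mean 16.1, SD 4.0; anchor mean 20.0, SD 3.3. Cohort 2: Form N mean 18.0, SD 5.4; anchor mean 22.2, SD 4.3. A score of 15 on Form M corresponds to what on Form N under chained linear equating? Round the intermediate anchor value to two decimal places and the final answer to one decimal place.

14.1

Form M → anchor (Cohort 1): v = (3.3/4.0)(15 − 16.1) + 20.0 = 19.09
anchor → Form N (Cohort 2): y = (5.4/4.3)(19.09 − 22.2) + 18.0 = 14.1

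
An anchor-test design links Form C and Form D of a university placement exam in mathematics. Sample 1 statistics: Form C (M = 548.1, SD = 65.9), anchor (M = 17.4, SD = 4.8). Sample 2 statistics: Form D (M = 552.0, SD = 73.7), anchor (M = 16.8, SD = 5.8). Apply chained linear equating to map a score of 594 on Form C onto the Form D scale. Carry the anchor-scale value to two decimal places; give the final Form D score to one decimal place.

Form C → anchor (Sample 1): v = (4.8/65.9)(594 − 548.1) + 17.4 = 20.74
anchor → Form D (Sample 2): y = (73.7/5.8)(20.74 − 16.8) + 552.0 = 602.1

602.1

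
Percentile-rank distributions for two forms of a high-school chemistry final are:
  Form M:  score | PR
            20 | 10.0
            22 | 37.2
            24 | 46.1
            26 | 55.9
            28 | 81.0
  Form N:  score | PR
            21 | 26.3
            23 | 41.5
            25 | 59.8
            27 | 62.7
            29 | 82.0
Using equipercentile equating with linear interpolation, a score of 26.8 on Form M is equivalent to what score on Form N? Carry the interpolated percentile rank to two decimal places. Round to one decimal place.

PR of 26.8 on Form M: 55.9 + (26.8 − 26)/(28 − 26) × (81.0 − 55.9) = 65.94
On Form N, PR 65.94 falls between score 27 (PR 62.7) and 29 (PR 82.0).
Interpolate: 27 + (65.94 − 62.7)/(82.0 − 62.7) × (29 − 27) = 27.3

27.3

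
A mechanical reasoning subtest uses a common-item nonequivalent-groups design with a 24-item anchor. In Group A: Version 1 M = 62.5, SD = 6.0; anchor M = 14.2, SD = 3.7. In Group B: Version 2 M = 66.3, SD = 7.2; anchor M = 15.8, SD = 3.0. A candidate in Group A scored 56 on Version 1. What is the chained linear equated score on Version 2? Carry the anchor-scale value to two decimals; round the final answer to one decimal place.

52.8

Version 1 → anchor (Group A): v = (3.7/6.0)(56 − 62.5) + 14.2 = 10.19
anchor → Version 2 (Group B): y = (7.2/3.0)(10.19 − 15.8) + 66.3 = 52.8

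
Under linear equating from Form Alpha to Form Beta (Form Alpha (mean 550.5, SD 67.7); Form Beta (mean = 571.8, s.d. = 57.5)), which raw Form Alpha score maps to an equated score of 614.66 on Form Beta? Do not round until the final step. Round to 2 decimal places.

Invert y = (SD_Y/SD_X)(x − M_X) + M_Y:
x = (SD_X/SD_Y)(y − M_Y) + M_X = (67.7/57.5)(614.66 − 571.8) + 550.5
x = 1.177391 × 42.860 + 550.5 = 600.96

600.96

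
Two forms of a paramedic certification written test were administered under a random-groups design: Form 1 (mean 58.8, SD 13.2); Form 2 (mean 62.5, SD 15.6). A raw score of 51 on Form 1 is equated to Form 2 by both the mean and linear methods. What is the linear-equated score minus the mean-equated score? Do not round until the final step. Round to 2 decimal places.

-1.42

Mean-equated: 51 + (62.5 − 58.8) = 54.70
Linear-equated: (15.6/13.2)(51 − 58.8) + 62.5 = 53.282
Difference = 53.282 − 54.70 = -1.42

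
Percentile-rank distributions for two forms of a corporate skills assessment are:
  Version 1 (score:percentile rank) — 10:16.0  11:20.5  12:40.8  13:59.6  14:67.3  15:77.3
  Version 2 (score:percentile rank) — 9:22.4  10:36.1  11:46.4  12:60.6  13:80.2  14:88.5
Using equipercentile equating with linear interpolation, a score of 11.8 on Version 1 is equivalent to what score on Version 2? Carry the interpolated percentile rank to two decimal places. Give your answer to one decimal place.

PR of 11.8 on Version 1: 20.5 + (11.8 − 11)/(12 − 11) × (40.8 − 20.5) = 36.74
On Version 2, PR 36.74 falls between score 10 (PR 36.1) and 11 (PR 46.4).
Interpolate: 10 + (36.74 − 36.1)/(46.4 − 36.1) × (11 − 10) = 10.1

10.1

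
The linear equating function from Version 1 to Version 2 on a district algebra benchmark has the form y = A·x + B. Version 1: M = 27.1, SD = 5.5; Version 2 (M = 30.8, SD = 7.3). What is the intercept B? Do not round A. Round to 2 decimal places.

A = SD_Y / SD_X = 7.3 / 5.5 = 1.327273
B = M_Y − A·M_X = 30.8 − 1.327273 × 27.1 = -5.17

-5.17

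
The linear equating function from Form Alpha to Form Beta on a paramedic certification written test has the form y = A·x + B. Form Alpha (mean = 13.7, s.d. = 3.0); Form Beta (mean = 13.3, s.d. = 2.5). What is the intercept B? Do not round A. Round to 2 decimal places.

A = SD_Y / SD_X = 2.5 / 3.0 = 0.833333
B = M_Y − A·M_X = 13.3 − 0.833333 × 13.7 = 1.88

1.88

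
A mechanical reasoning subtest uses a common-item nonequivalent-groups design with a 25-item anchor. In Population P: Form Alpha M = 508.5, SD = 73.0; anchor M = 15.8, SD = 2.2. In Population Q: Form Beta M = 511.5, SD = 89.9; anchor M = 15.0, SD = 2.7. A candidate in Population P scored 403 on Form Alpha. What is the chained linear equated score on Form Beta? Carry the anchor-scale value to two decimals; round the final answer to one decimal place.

432.3

Form Alpha → anchor (Population P): v = (2.2/73.0)(403 − 508.5) + 15.8 = 12.62
anchor → Form Beta (Population Q): y = (89.9/2.7)(12.62 − 15.0) + 511.5 = 432.3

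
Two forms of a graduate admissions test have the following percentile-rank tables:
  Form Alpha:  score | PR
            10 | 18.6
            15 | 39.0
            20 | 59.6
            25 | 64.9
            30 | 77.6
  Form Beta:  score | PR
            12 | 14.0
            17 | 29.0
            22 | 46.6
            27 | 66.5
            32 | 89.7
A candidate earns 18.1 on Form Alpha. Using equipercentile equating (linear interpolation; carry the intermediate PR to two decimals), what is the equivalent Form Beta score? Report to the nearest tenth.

PR of 18.1 on Form Alpha: 39.0 + (18.1 − 15)/(20 − 15) × (59.6 − 39.0) = 51.77
On Form Beta, PR 51.77 falls between score 22 (PR 46.6) and 27 (PR 66.5).
Interpolate: 22 + (51.77 − 46.6)/(66.5 − 46.6) × (27 − 22) = 23.3

23.3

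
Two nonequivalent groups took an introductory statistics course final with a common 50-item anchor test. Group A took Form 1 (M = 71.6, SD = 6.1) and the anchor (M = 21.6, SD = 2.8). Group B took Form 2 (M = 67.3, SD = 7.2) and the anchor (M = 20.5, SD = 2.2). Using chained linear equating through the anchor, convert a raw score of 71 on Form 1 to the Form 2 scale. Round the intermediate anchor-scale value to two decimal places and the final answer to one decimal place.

Form 1 → anchor (Group A): v = (2.8/6.1)(71 − 71.6) + 21.6 = 21.32
anchor → Form 2 (Group B): y = (7.2/2.2)(21.32 − 20.5) + 67.3 = 70.0

70.0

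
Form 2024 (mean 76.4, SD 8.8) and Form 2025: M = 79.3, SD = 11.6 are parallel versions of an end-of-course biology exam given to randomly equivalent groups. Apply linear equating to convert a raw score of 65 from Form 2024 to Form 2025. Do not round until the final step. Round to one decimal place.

64.3

Linear equating: y = (SD_Y/SD_X)(x − M_X) + M_Y
y = (11.6/8.8)(65 − 76.4) + 79.3
y = 1.318182 × -11.4 + 79.3 = -15.0273 + 79.3 = 64.3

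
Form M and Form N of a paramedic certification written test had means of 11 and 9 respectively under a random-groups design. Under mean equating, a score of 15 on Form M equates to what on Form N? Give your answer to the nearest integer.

13

Mean equating: y = x + (M_Y − M_X) = 15 + (9 − 11) = 13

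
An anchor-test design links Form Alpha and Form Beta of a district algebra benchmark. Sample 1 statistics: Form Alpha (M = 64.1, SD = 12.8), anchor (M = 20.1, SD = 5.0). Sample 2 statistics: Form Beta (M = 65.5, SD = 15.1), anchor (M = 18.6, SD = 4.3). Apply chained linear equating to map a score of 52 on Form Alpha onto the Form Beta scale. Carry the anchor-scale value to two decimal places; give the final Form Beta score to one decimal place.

54.2

Form Alpha → anchor (Sample 1): v = (5.0/12.8)(52 − 64.1) + 20.1 = 15.37
anchor → Form Beta (Sample 2): y = (15.1/4.3)(15.37 − 18.6) + 65.5 = 54.2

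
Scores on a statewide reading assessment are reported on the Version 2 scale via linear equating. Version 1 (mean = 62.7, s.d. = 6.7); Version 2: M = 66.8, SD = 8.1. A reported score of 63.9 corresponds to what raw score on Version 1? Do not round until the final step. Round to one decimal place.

Invert y = (SD_Y/SD_X)(x − M_X) + M_Y:
x = (SD_X/SD_Y)(y − M_Y) + M_X = (6.7/8.1)(63.9 − 66.8) + 62.7
x = 0.827160 × -2.900 + 62.7 = 60.3

60.3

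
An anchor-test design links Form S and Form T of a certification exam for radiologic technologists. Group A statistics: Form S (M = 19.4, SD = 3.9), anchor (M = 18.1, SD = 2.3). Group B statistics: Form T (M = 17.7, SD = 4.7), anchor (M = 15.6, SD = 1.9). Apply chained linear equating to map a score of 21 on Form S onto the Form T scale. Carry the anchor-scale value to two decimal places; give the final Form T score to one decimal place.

26.2

Form S → anchor (Group A): v = (2.3/3.9)(21 − 19.4) + 18.1 = 19.04
anchor → Form T (Group B): y = (4.7/1.9)(19.04 − 15.6) + 17.7 = 26.2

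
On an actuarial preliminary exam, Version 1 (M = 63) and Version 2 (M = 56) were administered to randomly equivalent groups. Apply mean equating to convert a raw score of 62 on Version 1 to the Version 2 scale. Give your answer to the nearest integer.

Mean equating: y = x + (M_Y − M_X) = 62 + (56 − 63) = 55

55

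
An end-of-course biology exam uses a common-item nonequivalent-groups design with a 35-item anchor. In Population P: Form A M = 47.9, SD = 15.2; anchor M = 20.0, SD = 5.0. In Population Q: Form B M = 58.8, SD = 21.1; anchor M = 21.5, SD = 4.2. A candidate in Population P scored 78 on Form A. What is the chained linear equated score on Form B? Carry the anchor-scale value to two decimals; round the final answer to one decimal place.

101.0

Form A → anchor (Population P): v = (5.0/15.2)(78 − 47.9) + 20.0 = 29.90
anchor → Form B (Population Q): y = (21.1/4.2)(29.90 − 21.5) + 58.8 = 101.0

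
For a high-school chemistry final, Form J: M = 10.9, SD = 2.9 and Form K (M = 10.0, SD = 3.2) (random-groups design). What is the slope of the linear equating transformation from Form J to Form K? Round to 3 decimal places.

1.103

A = SD_Y / SD_X = 3.2 / 2.9 = 1.103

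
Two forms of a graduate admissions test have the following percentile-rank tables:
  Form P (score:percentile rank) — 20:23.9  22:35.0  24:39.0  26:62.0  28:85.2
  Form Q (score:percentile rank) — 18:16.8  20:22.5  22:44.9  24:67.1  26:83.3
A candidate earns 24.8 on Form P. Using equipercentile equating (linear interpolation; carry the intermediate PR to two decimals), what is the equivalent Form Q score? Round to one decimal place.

22.3

PR of 24.8 on Form P: 39.0 + (24.8 − 24)/(26 − 24) × (62.0 − 39.0) = 48.20
On Form Q, PR 48.20 falls between score 22 (PR 44.9) and 24 (PR 67.1).
Interpolate: 22 + (48.20 − 44.9)/(67.1 − 44.9) × (24 − 22) = 22.3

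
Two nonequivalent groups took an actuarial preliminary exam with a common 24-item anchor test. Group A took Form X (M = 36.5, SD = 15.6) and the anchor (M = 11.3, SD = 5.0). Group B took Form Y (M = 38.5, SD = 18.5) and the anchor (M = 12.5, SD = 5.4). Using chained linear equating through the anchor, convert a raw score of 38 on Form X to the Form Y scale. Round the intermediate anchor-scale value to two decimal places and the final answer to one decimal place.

Form X → anchor (Group A): v = (5.0/15.6)(38 − 36.5) + 11.3 = 11.78
anchor → Form Y (Group B): y = (18.5/5.4)(11.78 − 12.5) + 38.5 = 36.0

36.0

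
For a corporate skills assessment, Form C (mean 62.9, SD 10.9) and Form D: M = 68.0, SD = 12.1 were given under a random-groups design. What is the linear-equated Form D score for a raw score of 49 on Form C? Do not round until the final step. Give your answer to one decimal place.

Linear equating: y = (SD_Y/SD_X)(x − M_X) + M_Y
y = (12.1/10.9)(49 − 62.9) + 68.0
y = 1.110092 × -13.9 + 68.0 = -15.4303 + 68.0 = 52.6

52.6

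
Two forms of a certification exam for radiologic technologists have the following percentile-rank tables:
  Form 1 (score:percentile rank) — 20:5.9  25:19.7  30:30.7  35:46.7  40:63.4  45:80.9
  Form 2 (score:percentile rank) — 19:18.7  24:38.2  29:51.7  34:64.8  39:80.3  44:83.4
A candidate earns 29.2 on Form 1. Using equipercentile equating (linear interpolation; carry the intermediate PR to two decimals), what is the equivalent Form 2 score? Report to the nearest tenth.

21.6

PR of 29.2 on Form 1: 19.7 + (29.2 − 25)/(30 − 25) × (30.7 − 19.7) = 28.94
On Form 2, PR 28.94 falls between score 19 (PR 18.7) and 24 (PR 38.2).
Interpolate: 19 + (28.94 − 18.7)/(38.2 − 18.7) × (24 − 19) = 21.6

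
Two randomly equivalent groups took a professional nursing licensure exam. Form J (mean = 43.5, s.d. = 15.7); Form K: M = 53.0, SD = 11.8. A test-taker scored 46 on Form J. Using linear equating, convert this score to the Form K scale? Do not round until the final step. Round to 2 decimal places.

Linear equating: y = (SD_Y/SD_X)(x − M_X) + M_Y
y = (11.8/15.7)(46 − 43.5) + 53.0
y = 0.751592 × 2.5 + 53.0 = 1.8790 + 53.0 = 54.88

54.88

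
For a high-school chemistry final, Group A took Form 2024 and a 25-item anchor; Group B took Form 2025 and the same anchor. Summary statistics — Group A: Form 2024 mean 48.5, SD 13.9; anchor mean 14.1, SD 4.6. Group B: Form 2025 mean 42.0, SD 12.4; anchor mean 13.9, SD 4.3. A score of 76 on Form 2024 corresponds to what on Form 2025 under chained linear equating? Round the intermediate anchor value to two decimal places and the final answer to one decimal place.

68.8

Form 2024 → anchor (Group A): v = (4.6/13.9)(76 − 48.5) + 14.1 = 23.20
anchor → Form 2025 (Group B): y = (12.4/4.3)(23.20 − 13.9) + 42.0 = 68.8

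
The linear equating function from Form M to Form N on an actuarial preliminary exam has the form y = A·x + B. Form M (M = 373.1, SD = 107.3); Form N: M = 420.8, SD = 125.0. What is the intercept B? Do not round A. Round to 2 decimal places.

A = SD_Y / SD_X = 125.0 / 107.3 = 1.164958
B = M_Y − A·M_X = 420.8 − 1.164958 × 373.1 = -13.85

-13.85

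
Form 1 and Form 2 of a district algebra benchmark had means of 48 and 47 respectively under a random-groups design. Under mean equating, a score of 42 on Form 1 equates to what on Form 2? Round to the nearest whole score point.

Mean equating: y = x + (M_Y − M_X) = 42 + (47 − 48) = 41

41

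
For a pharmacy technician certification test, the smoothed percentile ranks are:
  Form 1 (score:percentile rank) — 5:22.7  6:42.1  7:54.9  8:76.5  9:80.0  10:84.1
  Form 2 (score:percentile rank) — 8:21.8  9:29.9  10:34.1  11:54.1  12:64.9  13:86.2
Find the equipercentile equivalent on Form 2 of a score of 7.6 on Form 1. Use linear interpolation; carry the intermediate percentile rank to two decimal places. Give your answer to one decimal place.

PR of 7.6 on Form 1: 54.9 + (7.6 − 7)/(8 − 7) × (76.5 − 54.9) = 67.86
On Form 2, PR 67.86 falls between score 12 (PR 64.9) and 13 (PR 86.2).
Interpolate: 12 + (67.86 − 64.9)/(86.2 − 64.9) × (13 − 12) = 12.1

12.1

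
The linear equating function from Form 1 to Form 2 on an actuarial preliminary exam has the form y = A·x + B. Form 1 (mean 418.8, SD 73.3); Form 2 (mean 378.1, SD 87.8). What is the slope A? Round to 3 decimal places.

1.198

A = SD_Y / SD_X = 87.8 / 73.3 = 1.198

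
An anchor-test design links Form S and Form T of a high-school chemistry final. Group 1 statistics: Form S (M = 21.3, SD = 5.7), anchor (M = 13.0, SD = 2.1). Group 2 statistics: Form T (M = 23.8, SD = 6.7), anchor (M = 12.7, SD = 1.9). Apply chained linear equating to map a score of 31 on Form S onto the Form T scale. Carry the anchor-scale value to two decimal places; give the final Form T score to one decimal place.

37.4

Form S → anchor (Group 1): v = (2.1/5.7)(31 − 21.3) + 13.0 = 16.57
anchor → Form T (Group 2): y = (6.7/1.9)(16.57 − 12.7) + 23.8 = 37.4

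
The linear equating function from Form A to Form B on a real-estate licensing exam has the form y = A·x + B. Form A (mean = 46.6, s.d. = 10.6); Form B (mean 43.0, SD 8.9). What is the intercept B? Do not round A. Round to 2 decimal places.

3.87

A = SD_Y / SD_X = 8.9 / 10.6 = 0.839623
B = M_Y − A·M_X = 43.0 − 0.839623 × 46.6 = 3.87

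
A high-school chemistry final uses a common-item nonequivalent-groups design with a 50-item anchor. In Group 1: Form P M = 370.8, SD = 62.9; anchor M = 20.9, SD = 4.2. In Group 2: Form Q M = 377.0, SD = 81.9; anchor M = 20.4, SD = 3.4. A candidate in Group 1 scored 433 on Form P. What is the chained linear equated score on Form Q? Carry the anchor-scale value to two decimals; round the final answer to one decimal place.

489.0

Form P → anchor (Group 1): v = (4.2/62.9)(433 − 370.8) + 20.9 = 25.05
anchor → Form Q (Group 2): y = (81.9/3.4)(25.05 − 20.4) + 377.0 = 489.0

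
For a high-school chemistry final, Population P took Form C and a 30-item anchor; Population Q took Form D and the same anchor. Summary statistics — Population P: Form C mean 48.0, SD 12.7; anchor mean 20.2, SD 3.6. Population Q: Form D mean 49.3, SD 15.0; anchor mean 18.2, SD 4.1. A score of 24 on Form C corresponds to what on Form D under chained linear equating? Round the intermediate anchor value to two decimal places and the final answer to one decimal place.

Form C → anchor (Population P): v = (3.6/12.7)(24 − 48.0) + 20.2 = 13.40
anchor → Form D (Population Q): y = (15.0/4.1)(13.40 − 18.2) + 49.3 = 31.7

31.7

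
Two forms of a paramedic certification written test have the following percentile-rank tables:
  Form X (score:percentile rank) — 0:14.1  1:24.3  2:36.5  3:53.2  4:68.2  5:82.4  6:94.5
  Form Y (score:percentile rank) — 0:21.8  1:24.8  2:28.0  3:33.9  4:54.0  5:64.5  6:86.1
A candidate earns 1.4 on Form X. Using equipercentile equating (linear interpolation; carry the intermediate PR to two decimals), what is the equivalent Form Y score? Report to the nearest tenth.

2.2

PR of 1.4 on Form X: 24.3 + (1.4 − 1)/(2 − 1) × (36.5 − 24.3) = 29.18
On Form Y, PR 29.18 falls between score 2 (PR 28.0) and 3 (PR 33.9).
Interpolate: 2 + (29.18 − 28.0)/(33.9 − 28.0) × (3 − 2) = 2.2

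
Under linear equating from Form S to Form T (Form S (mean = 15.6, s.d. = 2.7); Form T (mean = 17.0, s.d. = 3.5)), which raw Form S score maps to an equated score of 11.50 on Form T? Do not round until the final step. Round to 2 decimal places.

Invert y = (SD_Y/SD_X)(x − M_X) + M_Y:
x = (SD_X/SD_Y)(y − M_Y) + M_X = (2.7/3.5)(11.50 − 17.0) + 15.6
x = 0.771429 × -5.500 + 15.6 = 11.36

11.36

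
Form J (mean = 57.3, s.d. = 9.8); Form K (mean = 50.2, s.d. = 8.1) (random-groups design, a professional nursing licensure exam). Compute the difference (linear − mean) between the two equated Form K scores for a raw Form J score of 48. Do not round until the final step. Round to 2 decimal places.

Mean-equated: 48 + (50.2 − 57.3) = 40.90
Linear-equated: (8.1/9.8)(48 − 57.3) + 50.2 = 42.513
Difference = 42.513 − 40.90 = 1.61

1.61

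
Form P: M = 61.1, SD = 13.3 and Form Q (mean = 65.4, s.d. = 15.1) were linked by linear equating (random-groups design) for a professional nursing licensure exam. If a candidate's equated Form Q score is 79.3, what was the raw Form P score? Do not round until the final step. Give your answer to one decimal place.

73.3

Invert y = (SD_Y/SD_X)(x − M_X) + M_Y:
x = (SD_X/SD_Y)(y − M_Y) + M_X = (13.3/15.1)(79.3 − 65.4) + 61.1
x = 0.880795 × 13.900 + 61.1 = 73.3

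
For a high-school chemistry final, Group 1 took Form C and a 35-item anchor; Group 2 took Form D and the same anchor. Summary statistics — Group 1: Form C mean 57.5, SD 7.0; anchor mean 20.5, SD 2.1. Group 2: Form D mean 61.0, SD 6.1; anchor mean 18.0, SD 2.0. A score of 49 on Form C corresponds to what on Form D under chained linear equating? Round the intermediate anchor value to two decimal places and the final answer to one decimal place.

Form C → anchor (Group 1): v = (2.1/7.0)(49 − 57.5) + 20.5 = 17.95
anchor → Form D (Group 2): y = (6.1/2.0)(17.95 − 18.0) + 61.0 = 60.8

60.8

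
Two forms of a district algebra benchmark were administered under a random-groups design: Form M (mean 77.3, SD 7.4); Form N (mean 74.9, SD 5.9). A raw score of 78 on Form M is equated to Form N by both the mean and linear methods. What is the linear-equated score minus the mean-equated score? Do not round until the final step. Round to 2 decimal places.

-0.14

Mean-equated: 78 + (74.9 − 77.3) = 75.60
Linear-equated: (5.9/7.4)(78 − 77.3) + 74.9 = 75.458
Difference = 75.458 − 75.60 = -0.14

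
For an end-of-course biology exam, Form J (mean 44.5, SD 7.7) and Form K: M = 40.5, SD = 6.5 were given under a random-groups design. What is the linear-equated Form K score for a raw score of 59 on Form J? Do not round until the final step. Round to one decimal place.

Linear equating: y = (SD_Y/SD_X)(x − M_X) + M_Y
y = (6.5/7.7)(59 − 44.5) + 40.5
y = 0.844156 × 14.5 + 40.5 = 12.2403 + 40.5 = 52.7

52.7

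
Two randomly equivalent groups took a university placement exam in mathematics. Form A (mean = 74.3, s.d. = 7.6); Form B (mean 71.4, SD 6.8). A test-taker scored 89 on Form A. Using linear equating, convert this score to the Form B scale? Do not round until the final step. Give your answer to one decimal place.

84.6

Linear equating: y = (SD_Y/SD_X)(x − M_X) + M_Y
y = (6.8/7.6)(89 − 74.3) + 71.4
y = 0.894737 × 14.7 + 71.4 = 13.1526 + 71.4 = 84.6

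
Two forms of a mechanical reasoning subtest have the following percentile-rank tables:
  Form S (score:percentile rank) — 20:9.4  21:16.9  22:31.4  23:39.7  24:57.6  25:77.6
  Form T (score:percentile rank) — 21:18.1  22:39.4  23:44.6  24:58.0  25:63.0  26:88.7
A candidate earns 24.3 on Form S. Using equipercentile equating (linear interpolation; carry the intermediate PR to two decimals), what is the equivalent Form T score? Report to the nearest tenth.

PR of 24.3 on Form S: 57.6 + (24.3 − 24)/(25 − 24) × (77.6 − 57.6) = 63.60
On Form T, PR 63.60 falls between score 25 (PR 63.0) and 26 (PR 88.7).
Interpolate: 25 + (63.60 − 63.0)/(88.7 − 63.0) × (26 − 25) = 25.0

25.0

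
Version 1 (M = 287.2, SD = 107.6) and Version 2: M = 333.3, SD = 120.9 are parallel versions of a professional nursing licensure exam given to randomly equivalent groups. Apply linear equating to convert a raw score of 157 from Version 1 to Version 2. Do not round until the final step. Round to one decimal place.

Linear equating: y = (SD_Y/SD_X)(x − M_X) + M_Y
y = (120.9/107.6)(157 − 287.2) + 333.3
y = 1.123606 × -130.2 + 333.3 = -146.2935 + 333.3 = 187.0

187.0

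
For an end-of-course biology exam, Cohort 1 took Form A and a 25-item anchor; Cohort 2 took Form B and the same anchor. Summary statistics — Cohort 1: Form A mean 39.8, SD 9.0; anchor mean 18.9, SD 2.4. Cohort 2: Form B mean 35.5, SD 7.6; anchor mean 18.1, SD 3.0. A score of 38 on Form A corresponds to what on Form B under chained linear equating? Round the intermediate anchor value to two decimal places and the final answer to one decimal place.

Form A → anchor (Cohort 1): v = (2.4/9.0)(38 − 39.8) + 18.9 = 18.42
anchor → Form B (Cohort 2): y = (7.6/3.0)(18.42 − 18.1) + 35.5 = 36.3

36.3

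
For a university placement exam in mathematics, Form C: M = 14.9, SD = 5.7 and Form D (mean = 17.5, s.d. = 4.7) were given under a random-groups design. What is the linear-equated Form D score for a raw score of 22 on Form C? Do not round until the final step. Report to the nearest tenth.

23.4

Linear equating: y = (SD_Y/SD_X)(x − M_X) + M_Y
y = (4.7/5.7)(22 − 14.9) + 17.5
y = 0.824561 × 7.1 + 17.5 = 5.8544 + 17.5 = 23.4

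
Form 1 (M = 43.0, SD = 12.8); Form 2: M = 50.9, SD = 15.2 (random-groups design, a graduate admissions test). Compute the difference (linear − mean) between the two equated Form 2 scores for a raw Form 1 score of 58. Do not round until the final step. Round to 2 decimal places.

Mean-equated: 58 + (50.9 − 43.0) = 65.90
Linear-equated: (15.2/12.8)(58 − 43.0) + 50.9 = 68.712
Difference = 68.712 − 65.90 = 2.81

2.81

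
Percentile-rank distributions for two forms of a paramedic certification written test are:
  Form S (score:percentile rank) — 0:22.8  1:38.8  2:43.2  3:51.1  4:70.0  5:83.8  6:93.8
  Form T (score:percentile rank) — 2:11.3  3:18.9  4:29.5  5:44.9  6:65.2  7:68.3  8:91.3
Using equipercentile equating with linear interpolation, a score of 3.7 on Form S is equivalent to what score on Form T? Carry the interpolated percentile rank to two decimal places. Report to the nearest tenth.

6.0

PR of 3.7 on Form S: 51.1 + (3.7 − 3)/(4 − 3) × (70.0 − 51.1) = 64.33
On Form T, PR 64.33 falls between score 5 (PR 44.9) and 6 (PR 65.2).
Interpolate: 5 + (64.33 − 44.9)/(65.2 − 44.9) × (6 − 5) = 6.0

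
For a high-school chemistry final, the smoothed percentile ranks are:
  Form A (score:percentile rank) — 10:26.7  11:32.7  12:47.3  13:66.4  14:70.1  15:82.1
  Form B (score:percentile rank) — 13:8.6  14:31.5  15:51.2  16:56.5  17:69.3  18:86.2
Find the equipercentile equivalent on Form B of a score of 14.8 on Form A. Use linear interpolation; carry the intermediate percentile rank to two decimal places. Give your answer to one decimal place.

17.6

PR of 14.8 on Form A: 70.1 + (14.8 − 14)/(15 − 14) × (82.1 − 70.1) = 79.70
On Form B, PR 79.70 falls between score 17 (PR 69.3) and 18 (PR 86.2).
Interpolate: 17 + (79.70 − 69.3)/(86.2 − 69.3) × (18 − 17) = 17.6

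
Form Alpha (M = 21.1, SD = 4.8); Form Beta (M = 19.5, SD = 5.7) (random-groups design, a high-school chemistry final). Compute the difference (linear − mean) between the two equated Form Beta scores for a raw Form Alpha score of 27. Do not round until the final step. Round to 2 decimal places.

Mean-equated: 27 + (19.5 − 21.1) = 25.40
Linear-equated: (5.7/4.8)(27 − 21.1) + 19.5 = 26.506
Difference = 26.506 − 25.40 = 1.11

1.11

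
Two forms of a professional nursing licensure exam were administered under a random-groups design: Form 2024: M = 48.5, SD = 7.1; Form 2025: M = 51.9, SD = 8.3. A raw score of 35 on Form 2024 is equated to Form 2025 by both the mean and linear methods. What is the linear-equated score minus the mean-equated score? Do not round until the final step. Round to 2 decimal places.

Mean-equated: 35 + (51.9 − 48.5) = 38.40
Linear-equated: (8.3/7.1)(35 − 48.5) + 51.9 = 36.118
Difference = 36.118 − 38.40 = -2.28

-2.28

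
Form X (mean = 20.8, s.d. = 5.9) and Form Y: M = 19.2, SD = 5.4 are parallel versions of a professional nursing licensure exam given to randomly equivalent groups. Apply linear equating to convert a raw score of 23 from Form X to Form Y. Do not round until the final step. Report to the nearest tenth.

21.2

Linear equating: y = (SD_Y/SD_X)(x − M_X) + M_Y
y = (5.4/5.9)(23 − 20.8) + 19.2
y = 0.915254 × 2.2 + 19.2 = 2.0136 + 19.2 = 21.2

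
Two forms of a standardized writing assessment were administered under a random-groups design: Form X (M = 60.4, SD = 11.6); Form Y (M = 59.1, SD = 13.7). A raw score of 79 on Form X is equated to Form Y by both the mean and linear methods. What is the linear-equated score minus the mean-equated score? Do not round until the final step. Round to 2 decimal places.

3.37

Mean-equated: 79 + (59.1 − 60.4) = 77.70
Linear-equated: (13.7/11.6)(79 − 60.4) + 59.1 = 81.067
Difference = 81.067 − 77.70 = 3.37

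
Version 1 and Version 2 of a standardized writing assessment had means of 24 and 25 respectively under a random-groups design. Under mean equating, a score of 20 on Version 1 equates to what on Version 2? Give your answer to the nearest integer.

Mean equating: y = x + (M_Y − M_X) = 20 + (25 − 24) = 21

21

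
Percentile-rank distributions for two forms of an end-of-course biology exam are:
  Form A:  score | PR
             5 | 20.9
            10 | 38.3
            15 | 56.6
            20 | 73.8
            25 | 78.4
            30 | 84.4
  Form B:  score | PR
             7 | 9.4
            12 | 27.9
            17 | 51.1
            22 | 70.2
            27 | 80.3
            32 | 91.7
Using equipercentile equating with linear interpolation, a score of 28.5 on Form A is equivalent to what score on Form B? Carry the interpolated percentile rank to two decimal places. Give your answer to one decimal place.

PR of 28.5 on Form A: 78.4 + (28.5 − 25)/(30 − 25) × (84.4 − 78.4) = 82.60
On Form B, PR 82.60 falls between score 27 (PR 80.3) and 32 (PR 91.7).
Interpolate: 27 + (82.60 − 80.3)/(91.7 − 80.3) × (32 − 27) = 28.0

28.0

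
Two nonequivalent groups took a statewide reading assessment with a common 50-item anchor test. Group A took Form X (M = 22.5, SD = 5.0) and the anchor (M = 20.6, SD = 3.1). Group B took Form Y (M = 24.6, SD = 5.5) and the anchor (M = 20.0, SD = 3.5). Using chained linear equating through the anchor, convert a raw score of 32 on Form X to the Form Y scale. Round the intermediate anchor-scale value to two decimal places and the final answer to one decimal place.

Form X → anchor (Group A): v = (3.1/5.0)(32 − 22.5) + 20.6 = 26.49
anchor → Form Y (Group B): y = (5.5/3.5)(26.49 − 20.0) + 24.6 = 34.8

34.8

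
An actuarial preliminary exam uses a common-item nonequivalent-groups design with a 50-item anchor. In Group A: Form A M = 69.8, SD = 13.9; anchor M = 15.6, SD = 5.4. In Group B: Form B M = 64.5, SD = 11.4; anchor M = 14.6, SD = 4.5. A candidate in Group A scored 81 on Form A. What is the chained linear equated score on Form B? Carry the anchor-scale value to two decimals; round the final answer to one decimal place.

78.1

Form A → anchor (Group A): v = (5.4/13.9)(81 − 69.8) + 15.6 = 19.95
anchor → Form B (Group B): y = (11.4/4.5)(19.95 − 14.6) + 64.5 = 78.1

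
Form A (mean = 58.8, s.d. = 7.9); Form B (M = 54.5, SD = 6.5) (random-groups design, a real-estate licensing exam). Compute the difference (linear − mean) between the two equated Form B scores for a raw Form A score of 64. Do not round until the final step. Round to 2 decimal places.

-0.92

Mean-equated: 64 + (54.5 − 58.8) = 59.70
Linear-equated: (6.5/7.9)(64 − 58.8) + 54.5 = 58.778
Difference = 58.778 − 59.70 = -0.92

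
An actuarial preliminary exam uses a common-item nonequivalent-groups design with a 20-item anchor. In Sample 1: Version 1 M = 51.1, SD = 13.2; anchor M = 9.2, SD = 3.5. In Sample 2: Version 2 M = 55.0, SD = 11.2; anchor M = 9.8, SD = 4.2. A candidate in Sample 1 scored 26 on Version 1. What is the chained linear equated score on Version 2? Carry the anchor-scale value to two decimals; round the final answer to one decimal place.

35.6

Version 1 → anchor (Sample 1): v = (3.5/13.2)(26 − 51.1) + 9.2 = 2.54
anchor → Version 2 (Sample 2): y = (11.2/4.2)(2.54 − 9.8) + 55.0 = 35.6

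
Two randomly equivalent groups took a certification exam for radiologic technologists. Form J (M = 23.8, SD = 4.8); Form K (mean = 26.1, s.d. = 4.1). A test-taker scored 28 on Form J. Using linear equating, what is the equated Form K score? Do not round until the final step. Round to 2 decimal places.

29.69

Linear equating: y = (SD_Y/SD_X)(x − M_X) + M_Y
y = (4.1/4.8)(28 − 23.8) + 26.1
y = 0.854167 × 4.2 + 26.1 = 3.5875 + 26.1 = 29.69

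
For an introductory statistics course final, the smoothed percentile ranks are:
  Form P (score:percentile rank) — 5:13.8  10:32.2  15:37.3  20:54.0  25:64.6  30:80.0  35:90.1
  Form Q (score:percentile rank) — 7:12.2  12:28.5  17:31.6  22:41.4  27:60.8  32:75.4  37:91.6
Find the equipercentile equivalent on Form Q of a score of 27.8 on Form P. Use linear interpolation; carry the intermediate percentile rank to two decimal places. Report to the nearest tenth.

31.3

PR of 27.8 on Form P: 64.6 + (27.8 − 25)/(30 − 25) × (80.0 − 64.6) = 73.22
On Form Q, PR 73.22 falls between score 27 (PR 60.8) and 32 (PR 75.4).
Interpolate: 27 + (73.22 − 60.8)/(75.4 − 60.8) × (32 − 27) = 31.3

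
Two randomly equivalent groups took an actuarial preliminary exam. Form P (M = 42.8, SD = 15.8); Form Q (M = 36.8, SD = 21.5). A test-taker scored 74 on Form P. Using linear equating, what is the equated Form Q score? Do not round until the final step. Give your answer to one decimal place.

79.3

Linear equating: y = (SD_Y/SD_X)(x − M_X) + M_Y
y = (21.5/15.8)(74 − 42.8) + 36.8
y = 1.360759 × 31.2 + 36.8 = 42.4557 + 36.8 = 79.3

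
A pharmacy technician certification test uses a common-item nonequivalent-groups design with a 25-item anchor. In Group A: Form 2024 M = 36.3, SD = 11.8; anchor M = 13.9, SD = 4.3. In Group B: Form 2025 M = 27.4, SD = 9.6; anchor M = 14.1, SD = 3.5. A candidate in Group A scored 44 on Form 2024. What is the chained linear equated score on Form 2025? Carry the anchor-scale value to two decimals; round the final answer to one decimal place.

Form 2024 → anchor (Group A): v = (4.3/11.8)(44 − 36.3) + 13.9 = 16.71
anchor → Form 2025 (Group B): y = (9.6/3.5)(16.71 − 14.1) + 27.4 = 34.6

34.6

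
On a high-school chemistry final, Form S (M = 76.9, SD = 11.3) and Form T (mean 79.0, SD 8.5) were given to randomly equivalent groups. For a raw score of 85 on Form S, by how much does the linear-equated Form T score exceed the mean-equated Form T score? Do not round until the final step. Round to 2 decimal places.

-2.01

Mean-equated: 85 + (79.0 − 76.9) = 87.10
Linear-equated: (8.5/11.3)(85 − 76.9) + 79.0 = 85.093
Difference = 85.093 − 87.10 = -2.01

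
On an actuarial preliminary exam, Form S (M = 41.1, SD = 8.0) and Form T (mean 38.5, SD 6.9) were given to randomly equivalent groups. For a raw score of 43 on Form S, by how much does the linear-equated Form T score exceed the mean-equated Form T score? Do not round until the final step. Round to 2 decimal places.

Mean-equated: 43 + (38.5 − 41.1) = 40.40
Linear-equated: (6.9/8.0)(43 − 41.1) + 38.5 = 40.139
Difference = 40.139 − 40.40 = -0.26

-0.26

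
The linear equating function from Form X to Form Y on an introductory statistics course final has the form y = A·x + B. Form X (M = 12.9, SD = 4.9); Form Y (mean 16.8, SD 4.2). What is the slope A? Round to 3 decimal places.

0.857

A = SD_Y / SD_X = 4.2 / 4.9 = 0.857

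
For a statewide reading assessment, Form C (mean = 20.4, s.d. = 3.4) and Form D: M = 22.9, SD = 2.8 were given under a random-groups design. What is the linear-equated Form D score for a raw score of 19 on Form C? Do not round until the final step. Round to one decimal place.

21.7

Linear equating: y = (SD_Y/SD_X)(x − M_X) + M_Y
y = (2.8/3.4)(19 − 20.4) + 22.9
y = 0.823529 × -1.4 + 22.9 = -1.1529 + 22.9 = 21.7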